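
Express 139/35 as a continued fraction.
[3; 1, 34]

Euclidean algorithm steps:
139 = 3 × 35 + 34
35 = 1 × 34 + 1
34 = 34 × 1 + 0
Continued fraction: [3; 1, 34]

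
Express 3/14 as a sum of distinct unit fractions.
1/5 + 1/70

Greedy algorithm:
3/14: ceiling(14/3) = 5, use 1/5
1/70: ceiling(70/1) = 70, use 1/70
Result: 3/14 = 1/5 + 1/70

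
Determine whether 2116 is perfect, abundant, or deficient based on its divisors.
deficient

Proper divisors of 2116: sum = 1 + 2 + 4 + 23 + 46 + 92 + 529 + 1058 = 1755
Since 1755 < 2116, 2116 is deficient.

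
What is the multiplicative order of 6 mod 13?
12

13 is prime, so ord(6) divides φ(13) = 12.
Divisors of 12: 1, 2, 3, 4, 6, 12.
Repeated squaring: 6^1 ≡ 6, 6^2 ≡ 10, 6^4 ≡ 9, 6^8 ≡ 3 (mod 13).
Test 6^d mod 13 for each divisor d in increasing order:
6^1 ≡ 6
6^2 ≡ 10
6^3 = 6^2·6^1 ≡ 8
6^4 ≡ 9
6^6 = 6^4·6^2 ≡ 12
6^12 = 6^8·6^4 ≡ 1  ← first divisor giving 1
The order is 12.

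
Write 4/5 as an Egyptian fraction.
1/2 + 1/4 + 1/20

Greedy algorithm:
4/5: ceiling(5/4) = 2, use 1/2
3/10: ceiling(10/3) = 4, use 1/4
1/20: ceiling(20/1) = 20, use 1/20
Result: 4/5 = 1/2 + 1/4 + 1/20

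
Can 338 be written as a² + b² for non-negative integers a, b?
7² + 17² (a=7, b=17)

Factorization: 338 = 2 × 13^2
By Fermat: n is sum of two squares iff every prime p ≡ 3 (mod 4) appears to even power.
All primes ≡ 3 (mod 4) appear to even power.
Search a = 0, 1, 2, … for 338 - a² a perfect square: first hit at a = 7: 338 - 49 = 289 = 17².
338 = 7² + 17² = 49 + 289 ✓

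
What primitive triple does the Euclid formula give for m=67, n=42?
(2725, 5628, 6253)

Euclid's formula: a = m² - n², b = 2mn, c = m² + n²
m = 67, n = 42
a = 67² - 42² = 4489 - 1764 = 2725
b = 2 × 67 × 42 = 5628
c = 67² + 42² = 4489 + 1764 = 6253
Verification: 2725² + 5628² = 7425625 + 31674384 = 39100009 = 6253² ✓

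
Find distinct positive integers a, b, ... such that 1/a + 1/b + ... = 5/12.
1/3 + 1/12

Greedy algorithm:
5/12: ceiling(12/5) = 3, use 1/3
1/12: ceiling(12/1) = 12, use 1/12
Result: 5/12 = 1/3 + 1/12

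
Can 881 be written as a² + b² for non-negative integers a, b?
16² + 25² (a=16, b=25)

Factorization: 881 = 881
By Fermat: n is sum of two squares iff every prime p ≡ 3 (mod 4) appears to even power.
All primes ≡ 3 (mod 4) appear to even power.
Search a = 0, 1, 2, … for 881 - a² a perfect square: first hit at a = 16: 881 - 256 = 625 = 25².
881 = 16² + 25² = 256 + 625 ✓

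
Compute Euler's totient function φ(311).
310

311 = 311
φ(n) = n × ∏(1 - 1/p) for each prime p dividing n
φ(311) = 311 × (1 - 1/311) = 310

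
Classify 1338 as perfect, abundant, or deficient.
abundant

Proper divisors of 1338: sum = 1 + 2 + 3 + 6 + 223 + 446 + 669 = 1350
Since 1350 > 1338, 1338 is abundant.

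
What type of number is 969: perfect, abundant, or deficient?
deficient

Proper divisors of 969: sum = 1 + 3 + 17 + 19 + 51 + 57 + 323 = 471
Since 471 < 969, 969 is deficient.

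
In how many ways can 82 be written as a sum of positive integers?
20506255

p(n) counts ways to write n as a sum of positive integers (order ignored).
Euler's pentagonal recurrence: p(k) = p(k-1) + p(k-2) - p(k-5) - p(k-7) + p(k-12) + p(k-15) - ... (offsets j(3j∓1)/2, signs ++--, p(0)=1, p(<0)=0).
DP table for k = 0..81: p(0)=1, p(1)=1, p(2)=2, p(3)=3, p(4)=5, p(5)=7, p(6)=11, p(7)=15, p(8)=22, p(9)=30, p(10)=42, p(11)=56, p(12)=77, p(13)=101, p(14)=135, p(15)=176, p(16)=231, p(17)=297, p(18)=385, p(19)=490, p(20)=627, p(21)=792, p(22)=1002, p(23)=1255, p(24)=1575, p(25)=1958, p(26)=2436, p(27)=3010, p(28)=3718, p(29)=4565, p(30)=5604, p(31)=6842, p(32)=8349, p(33)=10143, p(34)=12310, p(35)=14883, p(36)=17977, p(37)=21637, p(38)=26015, p(39)=31185, p(40)=37338, p(41)=44583, p(42)=53174, p(43)=63261, p(44)=75175, p(45)=89134, p(46)=105558, p(47)=124754, p(48)=147273, p(49)=173525, p(50)=204226, p(51)=239943, p(52)=281589, p(53)=329931, p(54)=386155, p(55)=451276, p(56)=526823, p(57)=614154, p(58)=715220, p(59)=831820, p(60)=966467, p(61)=1121505, p(62)=1300156, p(63)=1505499, p(64)=1741630, p(65)=2012558, p(66)=2323520, p(67)=2679689, p(68)=3087735, p(69)=3554345, p(70)=4087968, p(71)=4697205, p(72)=5392783, p(73)=6185689, p(74)=7089500, p(75)=8118264, p(76)=9289091, p(77)=10619863, p(78)=12132164, p(79)=13848650, p(80)=15796476, p(81)=18004327.
Final step: p(82) = p(81) + p(80) - p(77) - p(75) + p(70) + p(67) - p(60) - p(56) + p(47) + p(42) - p(31) - p(25) + p(12) + p(5)
= 18004327 + 15796476 - 10619863 - 8118264 + 4087968 + 2679689 - 966467 - 526823 + 124754 + 53174 - 6842 - 1958 + 77 + 7
= 20506255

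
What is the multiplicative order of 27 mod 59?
29

59 is prime, so ord(27) divides φ(59) = 58.
Divisors of 58: 1, 2, 29, 58.
Repeated squaring: 27^1 ≡ 27, 27^2 ≡ 21, 27^4 ≡ 28, 27^8 ≡ 17, 27^16 ≡ 53, 27^32 ≡ 36 (mod 59).
Test 27^d mod 59 for each divisor d in increasing order:
27^1 ≡ 27
27^2 ≡ 21
27^29 = 27^16·27^8·27^4·27^1 ≡ 1  ← first divisor giving 1
The order is 29.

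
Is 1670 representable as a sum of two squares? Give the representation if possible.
Not possible

Factorization: 1670 = 2 × 5 × 167
By Fermat: n is sum of two squares iff every prime p ≡ 3 (mod 4) appears to even power.
Prime(s) ≡ 3 (mod 4) with odd exponent: [(167, 1)]
Therefore 1670 cannot be expressed as a² + b².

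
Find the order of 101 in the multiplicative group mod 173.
172

173 is prime, so ord(101) divides φ(173) = 172.
Divisors of 172: 1, 2, 4, 43, 86, 172.
Repeated squaring: 101^1 ≡ 101, 101^2 ≡ 167, 101^4 ≡ 36, 101^8 ≡ 85, 101^16 ≡ 132, 101^32 ≡ 124, 101^64 ≡ 152, 101^128 ≡ 95 (mod 173).
Test 101^d mod 173 for each divisor d in increasing order:
101^1 ≡ 101
101^2 ≡ 167
101^4 ≡ 36
101^43 = 101^32·101^8·101^2·101^1 ≡ 93
101^86 = 101^64·101^16·101^4·101^2 ≡ 172
101^172 = 101^128·101^32·101^8·101^4 ≡ 1  ← first divisor giving 1
The order is 172.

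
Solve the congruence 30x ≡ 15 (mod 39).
x ≡ 7 (mod 13)

gcd(30, 39) = 3, which divides 15, so solutions exist.
Divide through by 3: 10x ≡ 5 (mod 13).
Find 10^(-1) mod 13 by the extended Euclidean algorithm:
13 = 1 × 10 + 3  ⟹  3 = (1)·13 + (-1)·10
10 = 3 × 3 + 1  ⟹  1 = (-3)·13 + (4)·10
So (4)·10 ≡ 1 (mod 13), i.e. 10^(-1) ≡ 4 (mod 13).
x ≡ 4 × 5 = 20 ≡ 7 (mod 13).
Check: 30 × 7 = 210 ≡ 15 (mod 39).
x ≡ 7 (mod 13), giving 3 solutions mod 39.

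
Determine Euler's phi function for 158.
78

158 = 2 × 79
φ(n) = n × ∏(1 - 1/p) for each prime p dividing n
φ(158) = 158 × (1 - 1/2) × (1 - 1/79) = 78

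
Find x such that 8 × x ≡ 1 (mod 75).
47

gcd(8, 75) = 1, so the inverse exists.
Extended Euclidean algorithm on (75, 8):
75 = 9 × 8 + 3  ⟹  3 = (1)·75 + (-9)·8
8 = 2 × 3 + 2  ⟹  2 = (-2)·75 + (19)·8
3 = 1 × 2 + 1  ⟹  1 = (3)·75 + (-28)·8
So (-28)·8 ≡ 1 (mod 75), i.e. 8^(-1) ≡ -28 ≡ 47 (mod 75).
Check: 8 × 47 = 376 ≡ 1 (mod 75)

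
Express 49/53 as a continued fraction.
[0; 1, 12, 4]

Euclidean algorithm steps:
49 = 0 × 53 + 49
53 = 1 × 49 + 4
49 = 12 × 4 + 1
4 = 4 × 1 + 0
Continued fraction: [0; 1, 12, 4]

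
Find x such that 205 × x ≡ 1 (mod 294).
109

gcd(205, 294) = 1, so the inverse exists.
Extended Euclidean algorithm on (294, 205):
294 = 1 × 205 + 89  ⟹  89 = (1)·294 + (-1)·205
205 = 2 × 89 + 27  ⟹  27 = (-2)·294 + (3)·205
89 = 3 × 27 + 8  ⟹  8 = (7)·294 + (-10)·205
27 = 3 × 8 + 3  ⟹  3 = (-23)·294 + (33)·205
8 = 2 × 3 + 2  ⟹  2 = (53)·294 + (-76)·205
3 = 1 × 2 + 1  ⟹  1 = (-76)·294 + (109)·205
So (109)·205 ≡ 1 (mod 294), i.e. 205^(-1) ≡ 109 (mod 294).
Check: 205 × 109 = 22345 ≡ 1 (mod 294)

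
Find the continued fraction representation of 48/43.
[1; 8, 1, 1, 2]

Euclidean algorithm steps:
48 = 1 × 43 + 5
43 = 8 × 5 + 3
5 = 1 × 3 + 2
3 = 1 × 2 + 1
2 = 2 × 1 + 0
Continued fraction: [1; 8, 1, 1, 2]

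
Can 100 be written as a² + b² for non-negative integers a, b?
0² + 10² (a=0, b=10)

Factorization: 100 = 2^2 × 5^2
By Fermat: n is sum of two squares iff every prime p ≡ 3 (mod 4) appears to even power.
All primes ≡ 3 (mod 4) appear to even power.
Search a = 0, 1, 2, … for 100 - a² a perfect square: first hit at a = 0: 100 - 0 = 100 = 10².
100 = 0² + 10² = 0 + 100 ✓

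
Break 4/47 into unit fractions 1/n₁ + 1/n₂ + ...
1/12 + 1/564

Greedy algorithm:
4/47: ceiling(47/4) = 12, use 1/12
1/564: ceiling(564/1) = 564, use 1/564
Result: 4/47 = 1/12 + 1/564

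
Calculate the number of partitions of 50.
204226

p(n) counts ways to write n as a sum of positive integers (order ignored).
Euler's pentagonal recurrence: p(k) = p(k-1) + p(k-2) - p(k-5) - p(k-7) + p(k-12) + p(k-15) - ... (offsets j(3j∓1)/2, signs ++--, p(0)=1, p(<0)=0).
DP table for k = 0..49: p(0)=1, p(1)=1, p(2)=2, p(3)=3, p(4)=5, p(5)=7, p(6)=11, p(7)=15, p(8)=22, p(9)=30, p(10)=42, p(11)=56, p(12)=77, p(13)=101, p(14)=135, p(15)=176, p(16)=231, p(17)=297, p(18)=385, p(19)=490, p(20)=627, p(21)=792, p(22)=1002, p(23)=1255, p(24)=1575, p(25)=1958, p(26)=2436, p(27)=3010, p(28)=3718, p(29)=4565, p(30)=5604, p(31)=6842, p(32)=8349, p(33)=10143, p(34)=12310, p(35)=14883, p(36)=17977, p(37)=21637, p(38)=26015, p(39)=31185, p(40)=37338, p(41)=44583, p(42)=53174, p(43)=63261, p(44)=75175, p(45)=89134, p(46)=105558, p(47)=124754, p(48)=147273, p(49)=173525.
Final step: p(50) = p(49) + p(48) - p(45) - p(43) + p(38) + p(35) - p(28) - p(24) + p(15) + p(10)
= 173525 + 147273 - 89134 - 63261 + 26015 + 14883 - 3718 - 1575 + 176 + 42
= 204226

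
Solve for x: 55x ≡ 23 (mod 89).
x ≡ 70 (mod 89)

gcd(55, 89) = 1, which divides 23, so solutions exist.
Find 55^(-1) mod 89 by the extended Euclidean algorithm:
89 = 1 × 55 + 34  ⟹  34 = (1)·89 + (-1)·55
55 = 1 × 34 + 21  ⟹  21 = (-1)·89 + (2)·55
34 = 1 × 21 + 13  ⟹  13 = (2)·89 + (-3)·55
21 = 1 × 13 + 8  ⟹  8 = (-3)·89 + (5)·55
13 = 1 × 8 + 5  ⟹  5 = (5)·89 + (-8)·55
8 = 1 × 5 + 3  ⟹  3 = (-8)·89 + (13)·55
5 = 1 × 3 + 2  ⟹  2 = (13)·89 + (-21)·55
3 = 1 × 2 + 1  ⟹  1 = (-21)·89 + (34)·55
So (34)·55 ≡ 1 (mod 89), i.e. 55^(-1) ≡ 34 (mod 89).
x ≡ 34 × 23 = 782 ≡ 70 (mod 89).
Check: 55 × 70 = 3850 ≡ 23 (mod 89).
Unique solution: x ≡ 70 (mod 89)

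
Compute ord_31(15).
10

31 is prime, so ord(15) divides φ(31) = 30.
Divisors of 30: 1, 2, 3, 5, 6, 10, 15, 30.
Repeated squaring: 15^1 ≡ 15, 15^2 ≡ 8, 15^4 ≡ 2, 15^8 ≡ 4, 15^16 ≡ 16 (mod 31).
Test 15^d mod 31 for each divisor d in increasing order:
15^1 ≡ 15
15^2 ≡ 8
15^3 = 15^2·15^1 ≡ 27
15^5 = 15^4·15^1 ≡ 30
15^6 = 15^4·15^2 ≡ 16
15^10 = 15^8·15^2 ≡ 1  ← first divisor giving 1
The order is 10.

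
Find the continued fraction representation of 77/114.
[0; 1, 2, 12, 3]

Euclidean algorithm steps:
77 = 0 × 114 + 77
114 = 1 × 77 + 37
77 = 2 × 37 + 3
37 = 12 × 3 + 1
3 = 3 × 1 + 0
Continued fraction: [0; 1, 2, 12, 3]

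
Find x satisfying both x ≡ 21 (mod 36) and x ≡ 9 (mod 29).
705

Using Chinese Remainder Theorem:
M = 36 × 29 = 1044
M1 = 29, M2 = 36
y1 = 29^(-1) mod 36 = 5
y2 = 36^(-1) mod 29 = 25
x = (21×29×5 + 9×36×25) mod 1044 = 705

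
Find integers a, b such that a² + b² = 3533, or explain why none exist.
13² + 58² (a=13, b=58)

Factorization: 3533 = 3533
By Fermat: n is sum of two squares iff every prime p ≡ 3 (mod 4) appears to even power.
All primes ≡ 3 (mod 4) appear to even power.
Search a = 0, 1, 2, … for 3533 - a² a perfect square: first hit at a = 13: 3533 - 169 = 3364 = 58².
3533 = 13² + 58² = 169 + 3364 ✓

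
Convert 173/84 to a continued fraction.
[2; 16, 1, 4]

Euclidean algorithm steps:
173 = 2 × 84 + 5
84 = 16 × 5 + 4
5 = 1 × 4 + 1
4 = 4 × 1 + 0
Continued fraction: [2; 16, 1, 4]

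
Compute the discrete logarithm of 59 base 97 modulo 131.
58

Baby-step giant-step with step n = ⌈√131⌉ = 12.
Baby steps 97^j mod 131 (j:value) for j=0..11: 0:1, 1:97, 2:108, 3:127, 4:5, 5:92, 6:16, 7:111, 8:25, 9:67, 10:80, 11:31.
Giant-step multiplier: 97^(-12) ≡ 97^(130-12) = 97^118 ≡ 109 (mod 131).
Giant steps γ_i = 59·109^i mod 131: γ_0=59, γ_1=12, γ_2=129, γ_3=44, γ_4=80 (in table at j=10).
x = i·n + j = 4·12 + 10 = 58.
Check: 97^58 ≡ 59 (mod 131).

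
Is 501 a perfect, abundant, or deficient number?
deficient

Proper divisors of 501: sum = 1 + 3 + 167 = 171
Since 171 < 501, 501 is deficient.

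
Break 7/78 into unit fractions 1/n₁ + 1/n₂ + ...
1/12 + 1/156

Greedy algorithm:
7/78: ceiling(78/7) = 12, use 1/12
1/156: ceiling(156/1) = 156, use 1/156
Result: 7/78 = 1/12 + 1/156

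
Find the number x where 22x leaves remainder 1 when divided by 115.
68

gcd(22, 115) = 1, so the inverse exists.
Extended Euclidean algorithm on (115, 22):
115 = 5 × 22 + 5  ⟹  5 = (1)·115 + (-5)·22
22 = 4 × 5 + 2  ⟹  2 = (-4)·115 + (21)·22
5 = 2 × 2 + 1  ⟹  1 = (9)·115 + (-47)·22
So (-47)·22 ≡ 1 (mod 115), i.e. 22^(-1) ≡ -47 ≡ 68 (mod 115).
Check: 22 × 68 = 1496 ≡ 1 (mod 115)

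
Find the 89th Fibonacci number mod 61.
60

Matrix identity: Q^n = [[F_(n+1), F_n], [F_n, F_(n-1)]] with Q = [[1,1],[1,0]].
n = 89 = 1011001₂. Square-and-multiply, entries mod 61:
Q^1 = [[1,1],[1,0]]
Q^2 = (Q^1)² = [[2,1],[1,1]]
Q^5 = (Q^2)²·Q = [[8,5],[5,3]]
Q^11 = (Q^5)²·Q = [[22,28],[28,55]]
Q^22 = (Q^11)² = [[48,21],[21,27]]
Q^44 = (Q^22)² = [[0,50],[50,11]]
Q^89 = (Q^44)²·Q = [[0,60],[60,1]]
F_89 mod 61 = Q^89[0][1] = 60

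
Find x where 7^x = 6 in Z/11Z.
7

Baby-step giant-step with step n = ⌈√11⌉ = 4.
Baby steps 7^j mod 11 (j:value) for j=0..3: 0:1, 1:7, 2:5, 3:2.
Giant-step multiplier: 7^(-4) ≡ 7^(10-4) = 7^6 ≡ 4 (mod 11).
Giant steps γ_i = 6·4^i mod 11: γ_0=6, γ_1=2 (in table at j=3).
x = i·n + j = 1·4 + 3 = 7.
Check: 7^7 ≡ 6 (mod 11).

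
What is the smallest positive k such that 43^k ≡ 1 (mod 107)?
106

107 is prime, so ord(43) divides φ(107) = 106.
Divisors of 106: 1, 2, 53, 106.
Repeated squaring: 43^1 ≡ 43, 43^2 ≡ 30, 43^4 ≡ 44, 43^8 ≡ 10, 43^16 ≡ 100, 43^32 ≡ 49, 43^64 ≡ 47 (mod 107).
Test 43^d mod 107 for each divisor d in increasing order:
43^1 ≡ 43
43^2 ≡ 30
43^53 = 43^32·43^16·43^4·43^1 ≡ 106
43^106 = 43^64·43^32·43^8·43^2 ≡ 1  ← first divisor giving 1
The order is 106.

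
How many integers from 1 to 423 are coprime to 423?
276

423 = 3^2 × 47
φ(n) = n × ∏(1 - 1/p) for each prime p dividing n
φ(423) = 423 × (1 - 1/3) × (1 - 1/47) = 276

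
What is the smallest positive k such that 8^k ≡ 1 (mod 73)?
3

73 is prime, so ord(8) divides φ(73) = 72.
Divisors of 72: 1, 2, 3, 4, 6, 8, 9, 12, 18, 24, 36, 72.
Repeated squaring: 8^1 ≡ 8, 8^2 ≡ 64, 8^4 ≡ 8, 8^8 ≡ 64, 8^16 ≡ 8, 8^32 ≡ 64, 8^64 ≡ 8 (mod 73).
Test 8^d mod 73 for each divisor d in increasing order:
8^1 ≡ 8
8^2 ≡ 64
8^3 = 8^2·8^1 ≡ 1  ← first divisor giving 1
The order is 3.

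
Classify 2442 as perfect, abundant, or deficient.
abundant

Proper divisors of 2442: sum = 1 + 2 + 3 + 6 + 11 + 22 + 33 + 37 + 66 + 74 + 111 + 222 + 407 + 814 + 1221 = 3030
Since 3030 > 2442, 2442 is abundant.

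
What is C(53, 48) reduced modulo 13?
0

Using Lucas' theorem:
Write n=53 and k=48 in base 13:
n in base 13: [4, 1]
k in base 13: [3, 9]
C(53,48) mod 13 = ∏ C(n_i, k_i) mod 13
Digit binomials (mod 13): C(4,3) = 4; C(1,9) = 0 (k_i > n_i)
Product: 4 × 0 = 0 ≡ 0 (mod 13)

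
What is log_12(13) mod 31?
29

Baby-step giant-step with step n = ⌈√31⌉ = 6.
Baby steps 12^j mod 31 (j:value) for j=0..5: 0:1, 1:12, 2:20, 3:23, 4:28, 5:26.
Giant-step multiplier: 12^(-6) ≡ 12^(30-6) = 12^24 ≡ 16 (mod 31).
Giant steps γ_i = 13·16^i mod 31: γ_0=13, γ_1=22, γ_2=11, γ_3=21, γ_4=26 (in table at j=5).
x = i·n + j = 4·6 + 5 = 29.
Check: 12^29 ≡ 13 (mod 31).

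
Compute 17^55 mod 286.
43

Repeated squaring. Binary of 55 = 110111.
17^1 ≡ 17 (mod 286); 17^2 ≡ 3 (mod 286); 17^4 ≡ 9 (mod 286); 17^8 ≡ 81 (mod 286); 17^16 ≡ 269 (mod 286); 17^32 ≡ 3 (mod 286)
17^55 = 17^1 × 17^2 × 17^4 × 17^16 × 17^32 ≡ 43 (mod 286)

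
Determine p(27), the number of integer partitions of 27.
3010

p(n) counts ways to write n as a sum of positive integers (order ignored).
Euler's pentagonal recurrence: p(k) = p(k-1) + p(k-2) - p(k-5) - p(k-7) + p(k-12) + p(k-15) - ... (offsets j(3j∓1)/2, signs ++--, p(0)=1, p(<0)=0).
DP table for k = 0..26: p(0)=1, p(1)=1, p(2)=2, p(3)=3, p(4)=5, p(5)=7, p(6)=11, p(7)=15, p(8)=22, p(9)=30, p(10)=42, p(11)=56, p(12)=77, p(13)=101, p(14)=135, p(15)=176, p(16)=231, p(17)=297, p(18)=385, p(19)=490, p(20)=627, p(21)=792, p(22)=1002, p(23)=1255, p(24)=1575, p(25)=1958, p(26)=2436.
Final step: p(27) = p(26) + p(25) - p(22) - p(20) + p(15) + p(12) - p(5) - p(1)
= 2436 + 1958 - 1002 - 627 + 176 + 77 - 7 - 1
= 3010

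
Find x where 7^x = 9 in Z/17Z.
6

Baby-step giant-step with step n = ⌈√17⌉ = 5.
Baby steps 7^j mod 17 (j:value) for j=0..4: 0:1, 1:7, 2:15, 3:3, 4:4.
Giant-step multiplier: 7^(-5) ≡ 7^(16-5) = 7^11 ≡ 14 (mod 17).
Giant steps γ_i = 9·14^i mod 17: γ_0=9, γ_1=7 (in table at j=1).
x = i·n + j = 1·5 + 1 = 6.
Check: 7^6 ≡ 9 (mod 17).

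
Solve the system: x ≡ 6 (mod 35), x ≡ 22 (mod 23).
321

Using Chinese Remainder Theorem:
M = 35 × 23 = 805
M1 = 23, M2 = 35
y1 = 23^(-1) mod 35 = 32
y2 = 35^(-1) mod 23 = 2
x = (6×23×32 + 22×35×2) mod 805 = 321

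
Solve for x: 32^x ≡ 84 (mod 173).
128

Baby-step giant-step with step n = ⌈√173⌉ = 14.
Baby steps 32^j mod 173 (j:value) for j=0..13: 0:1, 1:32, 2:159, 3:71, 4:23, 5:44, 6:24, 7:76, 8:10, 9:147, 10:33, 11:18, 12:57, 13:94.
Giant-step multiplier: 32^(-14) ≡ 32^(172-14) = 32^158 ≡ 31 (mod 173).
Giant steps γ_i = 84·31^i mod 173: γ_0=84, γ_1=9, γ_2=106, γ_3=172, γ_4=142, γ_5=77, γ_6=138, γ_7=126, γ_8=100, γ_9=159 (in table at j=2).
x = i·n + j = 9·14 + 2 = 128.
Check: 32^128 ≡ 84 (mod 173).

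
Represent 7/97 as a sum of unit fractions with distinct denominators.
1/14 + 1/1358

Greedy algorithm:
7/97: ceiling(97/7) = 14, use 1/14
1/1358: ceiling(1358/1) = 1358, use 1/1358
Result: 7/97 = 1/14 + 1/1358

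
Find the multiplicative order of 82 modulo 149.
74

149 is prime, so ord(82) divides φ(149) = 148.
Divisors of 148: 1, 2, 4, 37, 74, 148.
Repeated squaring: 82^1 ≡ 82, 82^2 ≡ 19, 82^4 ≡ 63, 82^8 ≡ 95, 82^16 ≡ 85, 82^32 ≡ 73, 82^64 ≡ 114, 82^128 ≡ 33 (mod 149).
Test 82^d mod 149 for each divisor d in increasing order:
82^1 ≡ 82
82^2 ≡ 19
82^4 ≡ 63
82^37 = 82^32·82^4·82^1 ≡ 148
82^74 = 82^64·82^8·82^2 ≡ 1  ← first divisor giving 1
The order is 74.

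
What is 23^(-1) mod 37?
29

gcd(23, 37) = 1, so the inverse exists.
Extended Euclidean algorithm on (37, 23):
37 = 1 × 23 + 14  ⟹  14 = (1)·37 + (-1)·23
23 = 1 × 14 + 9  ⟹  9 = (-1)·37 + (2)·23
14 = 1 × 9 + 5  ⟹  5 = (2)·37 + (-3)·23
9 = 1 × 5 + 4  ⟹  4 = (-3)·37 + (5)·23
5 = 1 × 4 + 1  ⟹  1 = (5)·37 + (-8)·23
So (-8)·23 ≡ 1 (mod 37), i.e. 23^(-1) ≡ -8 ≡ 29 (mod 37).
Check: 23 × 29 = 667 ≡ 1 (mod 37)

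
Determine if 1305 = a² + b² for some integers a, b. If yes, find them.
3² + 36² (a=3, b=36)

Factorization: 1305 = 3^2 × 5 × 29
By Fermat: n is sum of two squares iff every prime p ≡ 3 (mod 4) appears to even power.
All primes ≡ 3 (mod 4) appear to even power.
Search a = 0, 1, 2, … for 1305 - a² a perfect square: first hit at a = 3: 1305 - 9 = 1296 = 36².
1305 = 3² + 36² = 9 + 1296 ✓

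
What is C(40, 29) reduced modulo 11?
3

Using Lucas' theorem:
Write n=40 and k=29 in base 11:
n in base 11: [3, 7]
k in base 11: [2, 7]
C(40,29) mod 11 = ∏ C(n_i, k_i) mod 11
Digit binomials (mod 11): C(3,2) = 3; C(7,7) = 1
Product: 3 × 1 = 3 ≡ 3 (mod 11)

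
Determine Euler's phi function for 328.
160

328 = 2^3 × 41
φ(n) = n × ∏(1 - 1/p) for each prime p dividing n
φ(328) = 328 × (1 - 1/2) × (1 - 1/41) = 160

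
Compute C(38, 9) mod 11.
0

Using Lucas' theorem:
Write n=38 and k=9 in base 11:
n in base 11: [3, 5]
k in base 11: [0, 9]
C(38,9) mod 11 = ∏ C(n_i, k_i) mod 11
Digit binomials (mod 11): C(3,0) = 1; C(5,9) = 0 (k_i > n_i)
Product: 1 × 0 = 0 ≡ 0 (mod 11)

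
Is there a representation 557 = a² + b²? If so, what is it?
14² + 19² (a=14, b=19)

Factorization: 557 = 557
By Fermat: n is sum of two squares iff every prime p ≡ 3 (mod 4) appears to even power.
All primes ≡ 3 (mod 4) appear to even power.
Search a = 0, 1, 2, … for 557 - a² a perfect square: first hit at a = 14: 557 - 196 = 361 = 19².
557 = 14² + 19² = 196 + 361 ✓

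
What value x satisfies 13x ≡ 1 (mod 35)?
27

gcd(13, 35) = 1, so the inverse exists.
Extended Euclidean algorithm on (35, 13):
35 = 2 × 13 + 9  ⟹  9 = (1)·35 + (-2)·13
13 = 1 × 9 + 4  ⟹  4 = (-1)·35 + (3)·13
9 = 2 × 4 + 1  ⟹  1 = (3)·35 + (-8)·13
So (-8)·13 ≡ 1 (mod 35), i.e. 13^(-1) ≡ -8 ≡ 27 (mod 35).
Check: 13 × 27 = 351 ≡ 1 (mod 35)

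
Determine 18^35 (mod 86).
80

Repeated squaring. Binary of 35 = 100011.
18^1 ≡ 18 (mod 86); 18^2 ≡ 66 (mod 86); 18^4 ≡ 56 (mod 86); 18^8 ≡ 40 (mod 86); 18^16 ≡ 52 (mod 86); 18^32 ≡ 38 (mod 86)
18^35 = 18^1 × 18^2 × 18^32 ≡ 80 (mod 86)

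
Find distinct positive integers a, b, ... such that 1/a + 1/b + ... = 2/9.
1/5 + 1/45

Greedy algorithm:
2/9: ceiling(9/2) = 5, use 1/5
1/45: ceiling(45/1) = 45, use 1/45
Result: 2/9 = 1/5 + 1/45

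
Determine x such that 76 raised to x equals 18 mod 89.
62

Baby-step giant-step with step n = ⌈√89⌉ = 10.
Baby steps 76^j mod 89 (j:value) for j=0..9: 0:1, 1:76, 2:80, 3:28, 4:81, 5:15, 6:72, 7:43, 8:64, 9:58.
Giant-step multiplier: 76^(-10) ≡ 76^(88-10) = 76^78 ≡ 36 (mod 89).
Giant steps γ_i = 18·36^i mod 89: γ_0=18, γ_1=25, γ_2=10, γ_3=4, γ_4=55, γ_5=22, γ_6=80 (in table at j=2).
x = i·n + j = 6·10 + 2 = 62.
Check: 76^62 ≡ 18 (mod 89).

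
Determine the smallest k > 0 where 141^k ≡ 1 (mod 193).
192

193 is prime, so ord(141) divides φ(193) = 192.
Divisors of 192: 1, 2, 3, 4, 6, 8, 12, 16, 24, 32, 48, 64, 96, 192.
Repeated squaring: 141^1 ≡ 141, 141^2 ≡ 2, 141^4 ≡ 4, 141^8 ≡ 16, 141^16 ≡ 63, 141^32 ≡ 109, 141^64 ≡ 108, 141^128 ≡ 84 (mod 193).
Test 141^d mod 193 for each divisor d in increasing order:
141^1 ≡ 141
141^2 ≡ 2
141^3 = 141^2·141^1 ≡ 89
141^4 ≡ 4
141^6 = 141^4·141^2 ≡ 8
141^8 ≡ 16
141^12 = 141^8·141^4 ≡ 64
141^16 ≡ 63
141^24 = 141^16·141^8 ≡ 43
141^32 ≡ 109
141^48 = 141^32·141^16 ≡ 112
141^64 ≡ 108
141^96 = 141^64·141^32 ≡ 192
141^192 = 141^128·141^64 ≡ 1  ← first divisor giving 1
The order is 192.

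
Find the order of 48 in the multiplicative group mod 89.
88

89 is prime, so ord(48) divides φ(89) = 88.
Divisors of 88: 1, 2, 4, 8, 11, 22, 44, 88.
Repeated squaring: 48^1 ≡ 48, 48^2 ≡ 79, 48^4 ≡ 11, 48^8 ≡ 32, 48^16 ≡ 45, 48^32 ≡ 67, 48^64 ≡ 39 (mod 89).
Test 48^d mod 89 for each divisor d in increasing order:
48^1 ≡ 48
48^2 ≡ 79
48^4 ≡ 11
48^8 ≡ 32
48^11 = 48^8·48^2·48^1 ≡ 37
48^22 = 48^16·48^4·48^2 ≡ 34
48^44 = 48^32·48^8·48^4 ≡ 88
48^88 = 48^64·48^16·48^8 ≡ 1  ← first divisor giving 1
The order is 88.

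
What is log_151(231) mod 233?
180

Baby-step giant-step with step n = ⌈√233⌉ = 16.
Baby steps 151^j mod 233 (j:value) for j=0..15: 0:1, 1:151, 2:200, 3:143, 4:157, 5:174, 6:178, 7:83, 8:184, 9:57, 10:219, 11:216, 12:229, 13:95, 14:132, 15:127.
Giant-step multiplier: 151^(-16) ≡ 151^(232-16) = 151^216 ≡ 128 (mod 233).
Giant steps γ_i = 231·128^i mod 233: γ_0=231, γ_1=210, γ_2=85, γ_3=162, γ_4=232, γ_5=105, γ_6=159, γ_7=81, γ_8=116, γ_9=169, γ_10=196, γ_11=157 (in table at j=4).
x = i·n + j = 11·16 + 4 = 180.
Check: 151^180 ≡ 231 (mod 233).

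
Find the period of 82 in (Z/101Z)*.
50

101 is prime, so ord(82) divides φ(101) = 100.
Divisors of 100: 1, 2, 4, 5, 10, 20, 25, 50, 100.
Repeated squaring: 82^1 ≡ 82, 82^2 ≡ 58, 82^4 ≡ 31, 82^8 ≡ 52, 82^16 ≡ 78, 82^32 ≡ 24, 82^64 ≡ 71 (mod 101).
Test 82^d mod 101 for each divisor d in increasing order:
82^1 ≡ 82
82^2 ≡ 58
82^4 ≡ 31
82^5 = 82^4·82^1 ≡ 17
82^10 = 82^8·82^2 ≡ 87
82^20 = 82^16·82^4 ≡ 95
82^25 = 82^16·82^8·82^1 ≡ 100
82^50 = 82^32·82^16·82^2 ≡ 1  ← first divisor giving 1
The order is 50.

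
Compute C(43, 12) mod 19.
0

Using Lucas' theorem:
Write n=43 and k=12 in base 19:
n in base 19: [2, 5]
k in base 19: [0, 12]
C(43,12) mod 19 = ∏ C(n_i, k_i) mod 19
Digit binomials (mod 19): C(2,0) = 1; C(5,12) = 0 (k_i > n_i)
Product: 1 × 0 = 0 ≡ 0 (mod 19)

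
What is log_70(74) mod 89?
85

Baby-step giant-step with step n = ⌈√89⌉ = 10.
Baby steps 70^j mod 89 (j:value) for j=0..9: 0:1, 1:70, 2:5, 3:83, 4:25, 5:59, 6:36, 7:28, 8:2, 9:51.
Giant-step multiplier: 70^(-10) ≡ 70^(88-10) = 70^78 ≡ 9 (mod 89).
Giant steps γ_i = 74·9^i mod 89: γ_0=74, γ_1=43, γ_2=31, γ_3=12, γ_4=19, γ_5=82, γ_6=26, γ_7=56, γ_8=59 (in table at j=5).
x = i·n + j = 8·10 + 5 = 85.
Check: 70^85 ≡ 74 (mod 89).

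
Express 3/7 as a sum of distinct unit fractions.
1/3 + 1/11 + 1/231

Greedy algorithm:
3/7: ceiling(7/3) = 3, use 1/3
2/21: ceiling(21/2) = 11, use 1/11
1/231: ceiling(231/1) = 231, use 1/231
Result: 3/7 = 1/3 + 1/11 + 1/231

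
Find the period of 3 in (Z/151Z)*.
50

151 is prime, so ord(3) divides φ(151) = 150.
Divisors of 150: 1, 2, 3, 5, 6, 10, 15, 25, 30, 50, 75, 150.
Repeated squaring: 3^1 ≡ 3, 3^2 ≡ 9, 3^4 ≡ 81, 3^8 ≡ 68, 3^16 ≡ 94, 3^32 ≡ 78, 3^64 ≡ 44, 3^128 ≡ 124 (mod 151).
Test 3^d mod 151 for each divisor d in increasing order:
3^1 ≡ 3
3^2 ≡ 9
3^3 = 3^2·3^1 ≡ 27
3^5 = 3^4·3^1 ≡ 92
3^6 = 3^4·3^2 ≡ 125
3^10 = 3^8·3^2 ≡ 8
3^15 = 3^8·3^4·3^2·3^1 ≡ 132
3^25 = 3^16·3^8·3^1 ≡ 150
3^30 = 3^16·3^8·3^4·3^2 ≡ 59
3^50 = 3^32·3^16·3^2 ≡ 1  ← first divisor giving 1
The order is 50.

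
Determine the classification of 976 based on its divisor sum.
deficient

Proper divisors of 976: sum = 1 + 2 + 4 + 8 + 16 + 61 + 122 + 244 + 488 = 946
Since 946 < 976, 976 is deficient.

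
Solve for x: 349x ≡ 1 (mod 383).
214

gcd(349, 383) = 1, so the inverse exists.
Extended Euclidean algorithm on (383, 349):
383 = 1 × 349 + 34  ⟹  34 = (1)·383 + (-1)·349
349 = 10 × 34 + 9  ⟹  9 = (-10)·383 + (11)·349
34 = 3 × 9 + 7  ⟹  7 = (31)·383 + (-34)·349
9 = 1 × 7 + 2  ⟹  2 = (-41)·383 + (45)·349
7 = 3 × 2 + 1  ⟹  1 = (154)·383 + (-169)·349
So (-169)·349 ≡ 1 (mod 383), i.e. 349^(-1) ≡ -169 ≡ 214 (mod 383).
Check: 349 × 214 = 74686 ≡ 1 (mod 383)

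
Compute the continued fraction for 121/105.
[1; 6, 1, 1, 3, 2]

Euclidean algorithm steps:
121 = 1 × 105 + 16
105 = 6 × 16 + 9
16 = 1 × 9 + 7
9 = 1 × 7 + 2
7 = 3 × 2 + 1
2 = 2 × 1 + 0
Continued fraction: [1; 6, 1, 1, 3, 2]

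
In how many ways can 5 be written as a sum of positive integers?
7

p(n) counts ways to write n as a sum of positive integers (order ignored).
Examples: 5; 4 + 1; 3 + 2; 3 + 1 + 1; 2 + 2 + 1; ... (7 total)
p(5) = 7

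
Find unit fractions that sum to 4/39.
1/10 + 1/390

Greedy algorithm:
4/39: ceiling(39/4) = 10, use 1/10
1/390: ceiling(390/1) = 390, use 1/390
Result: 4/39 = 1/10 + 1/390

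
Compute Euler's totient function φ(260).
96

260 = 2^2 × 5 × 13
φ(n) = n × ∏(1 - 1/p) for each prime p dividing n
φ(260) = 260 × (1 - 1/2) × (1 - 1/5) × (1 - 1/13) = 96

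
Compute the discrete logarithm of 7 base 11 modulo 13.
5

Baby-step giant-step with step n = ⌈√13⌉ = 4.
Baby steps 11^j mod 13 (j:value) for j=0..3: 0:1, 1:11, 2:4, 3:5.
Giant-step multiplier: 11^(-4) ≡ 11^(12-4) = 11^8 ≡ 9 (mod 13).
Giant steps γ_i = 7·9^i mod 13: γ_0=7, γ_1=11 (in table at j=1).
x = i·n + j = 1·4 + 1 = 5.
Check: 11^5 ≡ 7 (mod 13).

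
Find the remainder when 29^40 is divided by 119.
50

Repeated squaring. Binary of 40 = 101000.
29^1 ≡ 29 (mod 119); 29^2 ≡ 8 (mod 119); 29^4 ≡ 64 (mod 119); 29^8 ≡ 50 (mod 119); 29^16 ≡ 1 (mod 119); 29^32 ≡ 1 (mod 119)
29^40 = 29^8 × 29^32 ≡ 50 (mod 119)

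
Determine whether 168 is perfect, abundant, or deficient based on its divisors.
abundant

Proper divisors of 168: sum = 1 + 2 + 3 + 4 + 6 + 7 + 8 + 12 + 14 + 21 + 24 + 28 + 42 + 56 + 84 = 312
Since 312 > 168, 168 is abundant.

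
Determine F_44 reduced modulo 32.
29

Matrix identity: Q^n = [[F_(n+1), F_n], [F_n, F_(n-1)]] with Q = [[1,1],[1,0]].
n = 44 = 101100₂. Square-and-multiply, entries mod 32:
Q^1 = [[1,1],[1,0]]
Q^2 = (Q^1)² = [[2,1],[1,1]]
Q^5 = (Q^2)²·Q = [[8,5],[5,3]]
Q^11 = (Q^5)²·Q = [[16,25],[25,23]]
Q^22 = (Q^11)² = [[17,15],[15,2]]
Q^44 = (Q^22)² = [[2,29],[29,5]]
F_44 mod 32 = Q^44[0][1] = 29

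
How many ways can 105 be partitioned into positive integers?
342325709

p(n) counts ways to write n as a sum of positive integers (order ignored).
Euler's pentagonal recurrence: p(k) = p(k-1) + p(k-2) - p(k-5) - p(k-7) + p(k-12) + p(k-15) - ... (offsets j(3j∓1)/2, signs ++--, p(0)=1, p(<0)=0).
DP table for k = 0..104: p(0)=1, p(1)=1, p(2)=2, p(3)=3, p(4)=5, p(5)=7, p(6)=11, p(7)=15, p(8)=22, p(9)=30, p(10)=42, p(11)=56, p(12)=77, p(13)=101, p(14)=135, p(15)=176, p(16)=231, p(17)=297, p(18)=385, p(19)=490, p(20)=627, p(21)=792, p(22)=1002, p(23)=1255, p(24)=1575, p(25)=1958, p(26)=2436, p(27)=3010, p(28)=3718, p(29)=4565, p(30)=5604, p(31)=6842, p(32)=8349, p(33)=10143, p(34)=12310, p(35)=14883, p(36)=17977, p(37)=21637, p(38)=26015, p(39)=31185, p(40)=37338, p(41)=44583, p(42)=53174, p(43)=63261, p(44)=75175, p(45)=89134, p(46)=105558, p(47)=124754, p(48)=147273, p(49)=173525, p(50)=204226, p(51)=239943, p(52)=281589, p(53)=329931, p(54)=386155, p(55)=451276, p(56)=526823, p(57)=614154, p(58)=715220, p(59)=831820, p(60)=966467, p(61)=1121505, p(62)=1300156, p(63)=1505499, p(64)=1741630, p(65)=2012558, p(66)=2323520, p(67)=2679689, p(68)=3087735, p(69)=3554345, p(70)=4087968, p(71)=4697205, p(72)=5392783, p(73)=6185689, p(74)=7089500, p(75)=8118264, p(76)=9289091, p(77)=10619863, p(78)=12132164, p(79)=13848650, p(80)=15796476, p(81)=18004327, p(82)=20506255, p(83)=23338469, p(84)=26543660, p(85)=30167357, p(86)=34262962, p(87)=38887673, p(88)=44108109, p(89)=49995925, p(90)=56634173, p(91)=64112359, p(92)=72533807, p(93)=82010177, p(94)=92669720, p(95)=104651419, p(96)=118114304, p(97)=133230930, p(98)=150198136, p(99)=169229875, p(100)=190569292, p(101)=214481126, p(102)=241265379, p(103)=271248950, p(104)=304801365.
Final step: p(105) = p(104) + p(103) - p(100) - p(98) + p(93) + p(90) - p(83) - p(79) + p(70) + p(65) - p(54) - p(48) + p(35) + p(28) - p(13) - p(5)
= 304801365 + 271248950 - 190569292 - 150198136 + 82010177 + 56634173 - 23338469 - 13848650 + 4087968 + 2012558 - 386155 - 147273 + 14883 + 3718 - 101 - 7
= 342325709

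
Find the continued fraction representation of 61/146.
[0; 2, 2, 1, 1, 5, 2]

Euclidean algorithm steps:
61 = 0 × 146 + 61
146 = 2 × 61 + 24
61 = 2 × 24 + 13
24 = 1 × 13 + 11
13 = 1 × 11 + 2
11 = 5 × 2 + 1
2 = 2 × 1 + 0
Continued fraction: [0; 2, 2, 1, 1, 5, 2]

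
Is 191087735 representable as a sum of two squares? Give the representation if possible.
Not possible

Factorization: 191087735 = 5 × 17 × 131^3
By Fermat: n is sum of two squares iff every prime p ≡ 3 (mod 4) appears to even power.
Prime(s) ≡ 3 (mod 4) with odd exponent: [(131, 3)]
Therefore 191087735 cannot be expressed as a² + b².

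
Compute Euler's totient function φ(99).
60

99 = 3^2 × 11
φ(n) = n × ∏(1 - 1/p) for each prime p dividing n
φ(99) = 99 × (1 - 1/3) × (1 - 1/11) = 60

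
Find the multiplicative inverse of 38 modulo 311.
221

gcd(38, 311) = 1, so the inverse exists.
Extended Euclidean algorithm on (311, 38):
311 = 8 × 38 + 7  ⟹  7 = (1)·311 + (-8)·38
38 = 5 × 7 + 3  ⟹  3 = (-5)·311 + (41)·38
7 = 2 × 3 + 1  ⟹  1 = (11)·311 + (-90)·38
So (-90)·38 ≡ 1 (mod 311), i.e. 38^(-1) ≡ -90 ≡ 221 (mod 311).
Check: 38 × 221 = 8398 ≡ 1 (mod 311)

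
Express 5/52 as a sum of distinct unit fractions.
1/11 + 1/191 + 1/109252

Greedy algorithm:
5/52: ceiling(52/5) = 11, use 1/11
3/572: ceiling(572/3) = 191, use 1/191
1/109252: ceiling(109252/1) = 109252, use 1/109252
Result: 5/52 = 1/11 + 1/191 + 1/109252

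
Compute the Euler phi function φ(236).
116

236 = 2^2 × 59
φ(n) = n × ∏(1 - 1/p) for each prime p dividing n
φ(236) = 236 × (1 - 1/2) × (1 - 1/59) = 116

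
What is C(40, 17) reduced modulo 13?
0

Using Lucas' theorem:
Write n=40 and k=17 in base 13:
n in base 13: [3, 1]
k in base 13: [1, 4]
C(40,17) mod 13 = ∏ C(n_i, k_i) mod 13
Digit binomials (mod 13): C(3,1) = 3; C(1,4) = 0 (k_i > n_i)
Product: 3 × 0 = 0 ≡ 0 (mod 13)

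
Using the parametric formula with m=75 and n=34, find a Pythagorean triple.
(4469, 5100, 6781)

Euclid's formula: a = m² - n², b = 2mn, c = m² + n²
m = 75, n = 34
a = 75² - 34² = 5625 - 1156 = 4469
b = 2 × 75 × 34 = 5100
c = 75² + 34² = 5625 + 1156 = 6781
Verification: 4469² + 5100² = 19971961 + 26010000 = 45981961 = 6781² ✓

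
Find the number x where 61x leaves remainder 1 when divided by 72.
13

gcd(61, 72) = 1, so the inverse exists.
Extended Euclidean algorithm on (72, 61):
72 = 1 × 61 + 11  ⟹  11 = (1)·72 + (-1)·61
61 = 5 × 11 + 6  ⟹  6 = (-5)·72 + (6)·61
11 = 1 × 6 + 5  ⟹  5 = (6)·72 + (-7)·61
6 = 1 × 5 + 1  ⟹  1 = (-11)·72 + (13)·61
So (13)·61 ≡ 1 (mod 72), i.e. 61^(-1) ≡ 13 (mod 72).
Check: 61 × 13 = 793 ≡ 1 (mod 72)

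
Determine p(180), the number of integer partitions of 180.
684957390936

p(n) counts ways to write n as a sum of positive integers (order ignored).
Euler's pentagonal recurrence: p(k) = p(k-1) + p(k-2) - p(k-5) - p(k-7) + p(k-12) + p(k-15) - ... (offsets j(3j∓1)/2, signs ++--, p(0)=1, p(<0)=0).
DP table for k = 0..179: p(0)=1, p(1)=1, p(2)=2, p(3)=3, p(4)=5, p(5)=7, p(6)=11, p(7)=15, p(8)=22, p(9)=30, p(10)=42, p(11)=56, p(12)=77, p(13)=101, p(14)=135, p(15)=176, p(16)=231, p(17)=297, p(18)=385, p(19)=490, p(20)=627, p(21)=792, p(22)=1002, p(23)=1255, p(24)=1575, p(25)=1958, p(26)=2436, p(27)=3010, p(28)=3718, p(29)=4565, p(30)=5604, p(31)=6842, p(32)=8349, p(33)=10143, p(34)=12310, p(35)=14883, p(36)=17977, p(37)=21637, p(38)=26015, p(39)=31185, p(40)=37338, p(41)=44583, p(42)=53174, p(43)=63261, p(44)=75175, p(45)=89134, p(46)=105558, p(47)=124754, p(48)=147273, p(49)=173525, p(50)=204226, p(51)=239943, p(52)=281589, p(53)=329931, p(54)=386155, p(55)=451276, p(56)=526823, p(57)=614154, p(58)=715220, p(59)=831820, p(60)=966467, p(61)=1121505, p(62)=1300156, p(63)=1505499, p(64)=1741630, p(65)=2012558, p(66)=2323520, p(67)=2679689, p(68)=3087735, p(69)=3554345, p(70)=4087968, p(71)=4697205, p(72)=5392783, p(73)=6185689, p(74)=7089500, p(75)=8118264, p(76)=9289091, p(77)=10619863, p(78)=12132164, p(79)=13848650, p(80)=15796476, p(81)=18004327, p(82)=20506255, p(83)=23338469, p(84)=26543660, p(85)=30167357, p(86)=34262962, p(87)=38887673, p(88)=44108109, p(89)=49995925, p(90)=56634173, p(91)=64112359, p(92)=72533807, p(93)=82010177, p(94)=92669720, p(95)=104651419, p(96)=118114304, p(97)=133230930, p(98)=150198136, p(99)=169229875, p(100)=190569292, p(101)=214481126, p(102)=241265379, p(103)=271248950, p(104)=304801365, p(105)=342325709, p(106)=384276336, p(107)=431149389, p(108)=483502844, p(109)=541946240, p(110)=607163746, p(111)=679903203, p(112)=761002156, p(113)=851376628, p(114)=952050665, p(115)=1064144451, p(116)=1188908248, p(117)=1327710076, p(118)=1482074143, p(119)=1653668665, p(120)=1844349560, p(121)=2056148051, p(122)=2291320912, p(123)=2552338241, p(124)=2841940500, p(125)=3163127352, p(126)=3519222692, p(127)=3913864295, p(128)=4351078600, p(129)=4835271870, p(130)=5371315400, p(131)=5964539504, p(132)=6620830889, p(133)=7346629512, p(134)=8149040695, p(135)=9035836076, p(136)=10015581680, p(137)=11097645016, p(138)=12292341831, p(139)=13610949895, p(140)=15065878135, p(141)=16670689208, p(142)=18440293320, p(143)=20390982757, p(144)=22540654445, p(145)=24908858009, p(146)=27517052599, p(147)=30388671978, p(148)=33549419497, p(149)=37027355200, p(150)=40853235313, p(151)=45060624582, p(152)=49686288421, p(153)=54770336324, p(154)=60356673280, p(155)=66493182097, p(156)=73232243759, p(157)=80630964769, p(158)=88751778802, p(159)=97662728555, p(160)=107438159466, p(161)=118159068427, p(162)=129913904637, p(163)=142798995930, p(164)=156919475295, p(165)=172389800255, p(166)=189334822579, p(167)=207890420102, p(168)=228204732751, p(169)=250438925115, p(170)=274768617130, p(171)=301384802048, p(172)=330495499613, p(173)=362326859895, p(174)=397125074750, p(175)=435157697830, p(176)=476715857290, p(177)=522115831195, p(178)=571701605655, p(179)=625846753120.
Final step: p(180) = p(179) + p(178) - p(175) - p(173) + p(168) + p(165) - p(158) - p(154) + p(145) + p(140) - p(129) - p(123) + p(110) + p(103) - p(88) - p(80) + p(63) + p(54) - p(35) - p(25) + p(4)
= 625846753120 + 571701605655 - 435157697830 - 362326859895 + 228204732751 + 172389800255 - 88751778802 - 60356673280 + 24908858009 + 15065878135 - 4835271870 - 2552338241 + 607163746 + 271248950 - 44108109 - 15796476 + 1505499 + 386155 - 14883 - 1958 + 5
= 684957390936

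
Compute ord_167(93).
83

167 is prime, so ord(93) divides φ(167) = 166.
Divisors of 166: 1, 2, 83, 166.
Repeated squaring: 93^1 ≡ 93, 93^2 ≡ 132, 93^4 ≡ 56, 93^8 ≡ 130, 93^16 ≡ 33, 93^32 ≡ 87, 93^64 ≡ 54, 93^128 ≡ 77 (mod 167).
Test 93^d mod 167 for each divisor d in increasing order:
93^1 ≡ 93
93^2 ≡ 132
93^83 = 93^64·93^16·93^2·93^1 ≡ 1  ← first divisor giving 1
The order is 83.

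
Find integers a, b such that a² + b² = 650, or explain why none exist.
5² + 25² (a=5, b=25)

Factorization: 650 = 2 × 5^2 × 13
By Fermat: n is sum of two squares iff every prime p ≡ 3 (mod 4) appears to even power.
All primes ≡ 3 (mod 4) appear to even power.
Search a = 0, 1, 2, … for 650 - a² a perfect square: first hit at a = 5: 650 - 25 = 625 = 25².
650 = 5² + 25² = 25 + 625 ✓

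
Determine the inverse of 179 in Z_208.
43

gcd(179, 208) = 1, so the inverse exists.
Extended Euclidean algorithm on (208, 179):
208 = 1 × 179 + 29  ⟹  29 = (1)·208 + (-1)·179
179 = 6 × 29 + 5  ⟹  5 = (-6)·208 + (7)·179
29 = 5 × 5 + 4  ⟹  4 = (31)·208 + (-36)·179
5 = 1 × 4 + 1  ⟹  1 = (-37)·208 + (43)·179
So (43)·179 ≡ 1 (mod 208), i.e. 179^(-1) ≡ 43 (mod 208).
Check: 179 × 43 = 7697 ≡ 1 (mod 208)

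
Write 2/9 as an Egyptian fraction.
1/5 + 1/45

Greedy algorithm:
2/9: ceiling(9/2) = 5, use 1/5
1/45: ceiling(45/1) = 45, use 1/45
Result: 2/9 = 1/5 + 1/45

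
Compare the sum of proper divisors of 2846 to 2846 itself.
deficient

Proper divisors of 2846: sum = 1 + 2 + 1423 = 1426
Since 1426 < 2846, 2846 is deficient.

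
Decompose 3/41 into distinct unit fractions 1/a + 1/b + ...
1/14 + 1/574

Greedy algorithm:
3/41: ceiling(41/3) = 14, use 1/14
1/574: ceiling(574/1) = 574, use 1/574
Result: 3/41 = 1/14 + 1/574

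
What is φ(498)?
164

498 = 2 × 3 × 83
φ(n) = n × ∏(1 - 1/p) for each prime p dividing n
φ(498) = 498 × (1 - 1/2) × (1 - 1/3) × (1 - 1/83) = 164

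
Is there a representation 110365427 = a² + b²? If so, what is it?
Not possible

Factorization: 110365427 = 101 × 103^3
By Fermat: n is sum of two squares iff every prime p ≡ 3 (mod 4) appears to even power.
Prime(s) ≡ 3 (mod 4) with odd exponent: [(103, 3)]
Therefore 110365427 cannot be expressed as a² + b².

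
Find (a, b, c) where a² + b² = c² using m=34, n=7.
(1107, 476, 1205)

Euclid's formula: a = m² - n², b = 2mn, c = m² + n²
m = 34, n = 7
a = 34² - 7² = 1156 - 49 = 1107
b = 2 × 34 × 7 = 476
c = 34² + 7² = 1156 + 49 = 1205
Verification: 1107² + 476² = 1225449 + 226576 = 1452025 = 1205² ✓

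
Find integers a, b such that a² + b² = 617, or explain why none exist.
16² + 19² (a=16, b=19)

Factorization: 617 = 617
By Fermat: n is sum of two squares iff every prime p ≡ 3 (mod 4) appears to even power.
All primes ≡ 3 (mod 4) appear to even power.
Search a = 0, 1, 2, … for 617 - a² a perfect square: first hit at a = 16: 617 - 256 = 361 = 19².
617 = 16² + 19² = 256 + 361 ✓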